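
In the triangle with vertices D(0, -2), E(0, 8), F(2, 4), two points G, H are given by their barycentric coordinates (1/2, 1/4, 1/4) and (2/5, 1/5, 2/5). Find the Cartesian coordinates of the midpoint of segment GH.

Barycentric coordinates of the midpoint are the average: (9/20, 9/40, 13/40).
Converting: (9/20)·D + (9/40)·E + (13/40)·F = (13/20, 11/5).

(13/20, 11/5)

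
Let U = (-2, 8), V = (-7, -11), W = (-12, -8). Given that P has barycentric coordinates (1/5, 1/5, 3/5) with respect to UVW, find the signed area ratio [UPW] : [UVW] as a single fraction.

The signed ratio [UPW]/[UVW] equals the barycentric coordinate of P at vertex V, which is 1/5.

1/5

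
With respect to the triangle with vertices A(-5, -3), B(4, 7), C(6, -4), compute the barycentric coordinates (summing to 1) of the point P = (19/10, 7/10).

Signed area of the reference triangle: [ABC] = ½·((-5)·(7−(-4)) + 4·(-4−(-3)) + 6·(-3−7)) = ½·(-55 − 4 − 60) = -119/2.
[PBC] = ½·((19/10)·(7−(-4)) + 4·(-4−(7/10)) + 6·(7/10−7)) = ½·(209/10 − 94/5 − 189/5) = -357/20, so the A-coordinate is (-357/20)/(-119/2) = 3/10.
[APC] = ½·((-5)·(7/10−(-4)) + (19/10)·(-4−(-3)) + 6·(-3−(7/10))) = ½·(-47/2 − 19/10 − 111/5) = -119/5, so the B-coordinate is 2/5.
[ABP] = ½·((-5)·(7−(7/10)) + 4·(7/10−(-3)) + (19/10)·(-3−7)) = ½·(-63/2 + 74/5 − 19) = -357/20, so the C-coordinate is 3/10.
Check: 3/10 + 2/5 + 3/10 = 1.

(3/10, 2/5, 3/10)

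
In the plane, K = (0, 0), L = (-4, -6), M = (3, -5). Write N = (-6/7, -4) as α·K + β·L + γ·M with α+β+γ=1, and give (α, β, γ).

(2/7, 3/7, 2/7)

Signed area of the reference triangle: [KLM] = ½·(0·(-6−(-5)) + (-4)·(-5−0) + 3·(0−(-6))) = ½·(0 + 20 + 18) = 19.
[NLM] = ½·((-6/7)·(-6−(-5)) + (-4)·(-5−(-4)) + 3·(-4−(-6))) = ½·(6/7 + 4 + 6) = 38/7, so the K-coordinate is (38/7)/19 = 2/7.
[KNM] = ½·(0·(-4−(-5)) + (-6/7)·(-5−0) + 3·(0−(-4))) = ½·(0 + 30/7 + 12) = 57/7, so the L-coordinate is 3/7.
[KLN] = ½·(0·(-6−(-4)) + (-4)·(-4−0) + (-6/7)·(0−(-6))) = ½·(0 + 16 − 36/7) = 38/7, so the M-coordinate is 2/7.
Check: 2/7 + 3/7 + 2/7 = 1.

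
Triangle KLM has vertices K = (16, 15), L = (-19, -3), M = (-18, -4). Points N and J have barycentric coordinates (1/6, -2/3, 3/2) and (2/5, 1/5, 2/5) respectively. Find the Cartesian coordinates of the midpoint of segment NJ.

(-122/15, 23/20)

Barycentric coordinates of the midpoint are the average: (17/60, -7/30, 19/20).
Converting: (17/60)·K + (-7/30)·L + (19/20)·M = (-122/15, 23/20).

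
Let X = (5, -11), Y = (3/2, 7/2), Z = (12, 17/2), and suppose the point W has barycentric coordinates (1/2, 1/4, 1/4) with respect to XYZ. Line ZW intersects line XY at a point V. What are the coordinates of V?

Line ZW meets XY where the Z-coordinate vanishes; zeroing W's Z-weight and renormalizing leaves X, Y-weights 1/2 : 1/4 → (2/3, 1/3).
So V = (2/3)·X + (1/3)·Y = (23/6, -37/6).

(23/6, -37/6)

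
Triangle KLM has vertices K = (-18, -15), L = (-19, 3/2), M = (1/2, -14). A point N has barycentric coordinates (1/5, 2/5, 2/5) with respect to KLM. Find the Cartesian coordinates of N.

N = (1/5)·K + (2/5)·L + (2/5)·M.
x-coordinate: (1/5)·(-18) + (2/5)·(-19) + (2/5)·(1/2) = -11.
y-coordinate: (1/5)·(-15) + (2/5)·(3/2) + (2/5)·(-14) = -8.

(-11, -8)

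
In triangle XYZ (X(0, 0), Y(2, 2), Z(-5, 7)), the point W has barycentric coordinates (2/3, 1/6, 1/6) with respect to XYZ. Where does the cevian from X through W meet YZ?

(-3/2, 9/2)

Line XW meets YZ where the X-coordinate vanishes; zeroing W's X-weight and renormalizing leaves Y, Z-weights 1/6 : 1/6 → (1/2, 1/2).
So V = (1/2)·Y + (1/2)·Z = (-3/2, 9/2).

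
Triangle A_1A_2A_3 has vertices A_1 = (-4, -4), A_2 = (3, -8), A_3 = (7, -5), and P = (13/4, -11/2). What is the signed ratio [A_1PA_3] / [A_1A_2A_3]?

1/4

[A_1A_2A_3] = ½·((-4)·(-8−(-5)) + 3·(-5−(-4)) + 7·(-4−(-8))) = ½·(12 − 3 + 28) = 37/2.
[A_1PA_3] = ½·((-4)·(-11/2−(-5)) + (13/4)·(-5−(-4)) + 7·(-4−(-11/2))) = ½·(2 − 13/4 + 21/2) = 37/8, so the ratio is (37/8)/(37/2) = 1/4.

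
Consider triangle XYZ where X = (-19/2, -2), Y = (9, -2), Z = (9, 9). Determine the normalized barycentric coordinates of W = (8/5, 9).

Signed area of the reference triangle: [XYZ] = ½·((-19/2)·(-2−9) + 9·(9−(-2)) + 9·(-2−(-2))) = ½·(209/2 + 99 + 0) = 407/4.
[WYZ] = ½·((8/5)·(-2−9) + 9·(9−9) + 9·(9−(-2))) = ½·(-88/5 + 0 + 99) = 407/10, so the X-coordinate is (407/10)/(407/4) = 2/5.
[XWZ] = ½·((-19/2)·(9−9) + (8/5)·(9−(-2)) + 9·(-2−9)) = ½·(0 + 88/5 − 99) = -407/10, so the Y-coordinate is -2/5.
[XYW] = ½·((-19/2)·(-2−9) + 9·(9−(-2)) + (8/5)·(-2−(-2))) = ½·(209/2 + 99 + 0) = 407/4, so the Z-coordinate is 1.

(2/5, -2/5, 1)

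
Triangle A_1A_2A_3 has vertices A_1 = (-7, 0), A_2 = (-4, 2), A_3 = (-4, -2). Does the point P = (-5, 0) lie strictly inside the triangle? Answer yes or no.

Barycentric coordinates of P: (1/3, 1/3, 1/3).
The three coordinates are positive, positive, positive; a point is interior exactly when all three are positive.

yes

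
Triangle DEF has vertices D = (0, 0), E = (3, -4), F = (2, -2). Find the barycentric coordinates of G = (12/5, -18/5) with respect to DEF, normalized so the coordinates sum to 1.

(2/5, 6/5, -3/5)

Signed area of the reference triangle: [DEF] = ½·(0·(-4−(-2)) + 3·(-2−0) + 2·(0−(-4))) = ½·(0 − 6 + 8) = 1.
[GEF] = ½·((12/5)·(-4−(-2)) + 3·(-2−(-18/5)) + 2·(-18/5−(-4))) = ½·(-24/5 + 24/5 + 4/5) = 2/5, so the D-coordinate is (2/5)/1 = 2/5.
[DGF] = ½·(0·(-18/5−(-2)) + (12/5)·(-2−0) + 2·(0−(-18/5))) = ½·(0 − 24/5 + 36/5) = 6/5, so the E-coordinate is 6/5.
[DEG] = ½·(0·(-4−(-18/5)) + 3·(-18/5−0) + (12/5)·(0−(-4))) = ½·(0 − 54/5 + 48/5) = -3/5, so the F-coordinate is -3/5.
Check: 2/5 + 6/5 − 3/5 = 1.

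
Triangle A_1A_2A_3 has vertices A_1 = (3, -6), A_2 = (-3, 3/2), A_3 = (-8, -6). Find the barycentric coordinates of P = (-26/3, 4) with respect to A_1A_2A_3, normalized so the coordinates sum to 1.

Signed area of the reference triangle: [A_1A_2A_3] = ½·(3·(3/2−(-6)) + (-3)·(-6−(-6)) + (-8)·(-6−(3/2))) = ½·(45/2 + 0 + 60) = 165/4.
[PA_2A_3] = ½·((-26/3)·(3/2−(-6)) + (-3)·(-6−4) + (-8)·(4−(3/2))) = ½·(-65 + 30 − 20) = -55/2, so the A_1-coordinate is (-55/2)/(165/4) = -2/3.
[A_1PA_3] = ½·(3·(4−(-6)) + (-26/3)·(-6−(-6)) + (-8)·(-6−4)) = ½·(30 + 0 + 80) = 55, so the A_2-coordinate is 4/3.
[A_1A_2P] = ½·(3·(3/2−4) + (-3)·(4−(-6)) + (-26/3)·(-6−(3/2))) = ½·(-15/2 − 30 + 65) = 55/4, so the A_3-coordinate is 1/3.

(-2/3, 4/3, 1/3)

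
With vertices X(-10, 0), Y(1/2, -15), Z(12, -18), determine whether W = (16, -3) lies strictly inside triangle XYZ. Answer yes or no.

Barycentric coordinates of W: (123/94, -134/47, 239/94).
The three coordinates are positive, negative, positive; a point is interior exactly when all three are positive.

no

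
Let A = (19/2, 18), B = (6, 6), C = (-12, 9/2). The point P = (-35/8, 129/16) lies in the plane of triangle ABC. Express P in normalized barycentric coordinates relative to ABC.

(1/4, 1/8, 5/8)

Signed area of the reference triangle: [ABC] = ½·((19/2)·(6−(9/2)) + 6·(9/2−18) + (-12)·(18−6)) = ½·(57/4 − 81 − 144) = -843/8.
[PBC] = ½·((-35/8)·(6−(9/2)) + 6·(9/2−(129/16)) + (-12)·(129/16−6)) = ½·(-105/16 − 171/8 − 99/4) = -843/32, so the A-coordinate is (-843/32)/(-843/8) = 1/4.
[APC] = ½·((19/2)·(129/16−(9/2)) + (-35/8)·(9/2−18) + (-12)·(18−(129/16))) = ½·(1083/32 + 945/16 − 477/4) = -843/64, so the B-coordinate is 1/8.
[ABP] = ½·((19/2)·(6−(129/16)) + 6·(129/16−18) + (-35/8)·(18−6)) = ½·(-627/32 − 477/8 − 105/2) = -4215/64, so the C-coordinate is 5/8.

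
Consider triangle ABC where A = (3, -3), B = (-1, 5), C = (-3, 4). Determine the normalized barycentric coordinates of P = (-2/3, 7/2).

Signed area of the reference triangle: [ABC] = ½·(3·(5−4) + (-1)·(4−(-3)) + (-3)·(-3−5)) = ½·(3 − 7 + 24) = 10.
[PBC] = ½·((-2/3)·(5−4) + (-1)·(4−(7/2)) + (-3)·(7/2−5)) = ½·(-2/3 − 1/2 + 9/2) = 5/3, so the A-coordinate is (5/3)/10 = 1/6.
[APC] = ½·(3·(7/2−4) + (-2/3)·(4−(-3)) + (-3)·(-3−(7/2))) = ½·(-3/2 − 14/3 + 39/2) = 20/3, so the B-coordinate is 2/3.
[ABP] = ½·(3·(5−(7/2)) + (-1)·(7/2−(-3)) + (-2/3)·(-3−5)) = ½·(9/2 − 13/2 + 16/3) = 5/3, so the C-coordinate is 1/6.
Check: 1/6 + 2/3 + 1/6 = 1.

(1/6, 2/3, 1/6)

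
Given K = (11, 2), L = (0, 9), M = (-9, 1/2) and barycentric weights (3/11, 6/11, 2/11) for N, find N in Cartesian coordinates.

N = (3/11)·K + (6/11)·L + (2/11)·M.
x-coordinate: (3/11)·11 + (6/11)·0 + (2/11)·(-9) = 15/11.
y-coordinate: (3/11)·2 + (6/11)·9 + (2/11)·(1/2) = 61/11.

(15/11, 61/11)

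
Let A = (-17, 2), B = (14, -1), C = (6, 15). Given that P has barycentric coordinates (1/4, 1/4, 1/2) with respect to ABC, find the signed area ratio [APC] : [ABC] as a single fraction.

The signed ratio [APC]/[ABC] equals the barycentric coordinate of P at vertex B, which is 1/4.

1/4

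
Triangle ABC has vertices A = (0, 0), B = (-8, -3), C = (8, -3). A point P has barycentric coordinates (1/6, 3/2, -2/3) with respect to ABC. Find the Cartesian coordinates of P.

(-52/3, -5/2)

P = (1/6)·A + (3/2)·B + (-2/3)·C.
x-coordinate: (1/6)·0 + (3/2)·(-8) + (-2/3)·8 = -52/3.
y-coordinate: (1/6)·0 + (3/2)·(-3) + (-2/3)·(-3) = -5/2.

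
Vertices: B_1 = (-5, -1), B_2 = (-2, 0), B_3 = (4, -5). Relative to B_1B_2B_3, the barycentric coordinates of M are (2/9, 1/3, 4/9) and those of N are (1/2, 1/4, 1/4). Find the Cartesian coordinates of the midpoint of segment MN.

(-1, -151/72)

Barycentric coordinates of the midpoint are the average: (13/36, 7/24, 25/72).
Converting: (13/36)·B_1 + (7/24)·B_2 + (25/72)·B_3 = (-1, -151/72).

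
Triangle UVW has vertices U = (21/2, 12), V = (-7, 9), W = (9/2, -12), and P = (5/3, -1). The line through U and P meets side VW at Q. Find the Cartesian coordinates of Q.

(-1/10, -18/5)

Barycentric coordinates of P with respect to UVW: (1/6, 1/3, 1/2).
On side VW the U-coordinate is zero; dropping P's U-weight 1/6 and renormalizing the remaining 1/3 : 1/2 gives weights 2/5, 3/5 on V, W.
Q = (2/5)·(-7, 9) + (3/5)·(9/2, -12) = (-1/10, -18/5).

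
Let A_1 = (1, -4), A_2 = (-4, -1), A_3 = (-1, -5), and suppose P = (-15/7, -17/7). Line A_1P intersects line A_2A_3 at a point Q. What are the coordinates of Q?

(-17/5, -9/5)

Barycentric coordinates of P with respect to A_1A_2A_3: (2/7, 4/7, 1/7).
On side A_2A_3 the A_1-coordinate is zero; dropping P's A_1-weight 2/7 and renormalizing the remaining 4/7 : 1/7 gives weights 4/5, 1/5 on A_2, A_3.
Q = (4/5)·(-4, -1) + (1/5)·(-1, -5) = (-17/5, -9/5).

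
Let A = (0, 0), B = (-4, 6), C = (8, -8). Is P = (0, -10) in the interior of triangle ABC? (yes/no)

no

Barycentric coordinates of P: (17/2, -5, -5/2).
The three coordinates are positive, negative, negative; a point is interior exactly when all three are positive.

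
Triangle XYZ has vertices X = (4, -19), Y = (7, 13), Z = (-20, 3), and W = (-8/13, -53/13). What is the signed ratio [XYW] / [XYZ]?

3/13

[XYZ] = ½·(4·(13−3) + 7·(3−(-19)) + (-20)·(-19−13)) = ½·(40 + 154 + 640) = 417.
[XYW] = ½·(4·(13−(-53/13)) + 7·(-53/13−(-19)) + (-8/13)·(-19−13)) = ½·(888/13 + 1358/13 + 256/13) = 1251/13, so the ratio is (1251/13)/417 = 3/13.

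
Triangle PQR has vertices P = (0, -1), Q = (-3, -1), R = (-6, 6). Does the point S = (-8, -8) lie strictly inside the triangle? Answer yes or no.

no

Barycentric coordinates of S: (-8/3, 14/3, -1).
The three coordinates are negative, positive, negative; a point is interior exactly when all three are positive.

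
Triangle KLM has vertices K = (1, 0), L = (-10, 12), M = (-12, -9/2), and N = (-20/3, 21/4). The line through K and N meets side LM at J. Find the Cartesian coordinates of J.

(-21/2, 63/8)

Barycentric coordinates of N with respect to KLM: (1/3, 1/2, 1/6).
On side LM the K-coordinate is zero; dropping N's K-weight 1/3 and renormalizing the remaining 1/2 : 1/6 gives weights 3/4, 1/4 on L, M.
J = (3/4)·(-10, 12) + (1/4)·(-12, -9/2) = (-21/2, 63/8).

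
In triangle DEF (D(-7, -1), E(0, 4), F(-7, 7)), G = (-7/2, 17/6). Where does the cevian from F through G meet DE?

Barycentric coordinates of G with respect to DEF: (1/3, 1/2, 1/6).
On side DE the F-coordinate is zero; dropping G's F-weight 1/6 and renormalizing the remaining 1/3 : 1/2 gives weights 2/5, 3/5 on D, E.
H = (2/5)·(-7, -1) + (3/5)·(0, 4) = (-14/5, 2).

(-14/5, 2)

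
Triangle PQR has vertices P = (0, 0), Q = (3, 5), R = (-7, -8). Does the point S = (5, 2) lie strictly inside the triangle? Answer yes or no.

no

Barycentric coordinates of S: (56/11, -26/11, -19/11).
The three coordinates are positive, negative, negative; a point is interior exactly when all three are positive.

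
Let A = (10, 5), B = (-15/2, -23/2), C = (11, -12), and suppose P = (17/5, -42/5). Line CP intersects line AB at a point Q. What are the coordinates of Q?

(-5/3, -6)

Barycentric coordinates of P with respect to ABC: (1/5, 2/5, 2/5).
On side AB the C-coordinate is zero; dropping P's C-weight 2/5 and renormalizing the remaining 1/5 : 2/5 gives weights 1/3, 2/3 on A, B.
Q = (1/3)·(10, 5) + (2/3)·(-15/2, -23/2) = (-5/3, -6).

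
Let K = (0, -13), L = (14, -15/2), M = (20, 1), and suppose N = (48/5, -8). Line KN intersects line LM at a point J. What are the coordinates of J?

Barycentric coordinates of N with respect to KLM: (2/5, 2/5, 1/5).
On side LM the K-coordinate is zero; dropping N's K-weight 2/5 and renormalizing the remaining 2/5 : 1/5 gives weights 2/3, 1/3 on L, M.
J = (2/3)·(14, -15/2) + (1/3)·(20, 1) = (16, -14/3).

(16, -14/3)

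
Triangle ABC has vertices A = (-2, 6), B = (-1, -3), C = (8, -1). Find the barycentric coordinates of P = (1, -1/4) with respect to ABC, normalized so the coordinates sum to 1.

Signed area of the reference triangle: [ABC] = ½·((-2)·(-3−(-1)) + (-1)·(-1−6) + 8·(6−(-3))) = ½·(4 + 7 + 72) = 83/2.
[PBC] = ½·(1·(-3−(-1)) + (-1)·(-1−(-1/4)) + 8·(-1/4−(-3))) = ½·(-2 + 3/4 + 22) = 83/8, so the A-coordinate is (83/8)/(83/2) = 1/4.
[APC] = ½·((-2)·(-1/4−(-1)) + 1·(-1−6) + 8·(6−(-1/4))) = ½·(-3/2 − 7 + 50) = 83/4, so the B-coordinate is 1/2.
[ABP] = ½·((-2)·(-3−(-1/4)) + (-1)·(-1/4−6) + 1·(6−(-3))) = ½·(11/2 + 25/4 + 9) = 83/8, so the C-coordinate is 1/4.

(1/4, 1/2, 1/4)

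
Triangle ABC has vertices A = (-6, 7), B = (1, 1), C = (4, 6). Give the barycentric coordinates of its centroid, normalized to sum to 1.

The centroid is the average of the vertices, so each weight is 1/3.

(1/3, 1/3, 1/3)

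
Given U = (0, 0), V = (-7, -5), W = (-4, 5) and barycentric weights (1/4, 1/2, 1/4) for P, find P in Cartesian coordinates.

(-9/2, -5/4)

P = (1/4)·U + (1/2)·V + (1/4)·W.
x-coordinate: (1/4)·0 + (1/2)·(-7) + (1/4)·(-4) = -9/2.
y-coordinate: (1/4)·0 + (1/2)·(-5) + (1/4)·5 = -5/4.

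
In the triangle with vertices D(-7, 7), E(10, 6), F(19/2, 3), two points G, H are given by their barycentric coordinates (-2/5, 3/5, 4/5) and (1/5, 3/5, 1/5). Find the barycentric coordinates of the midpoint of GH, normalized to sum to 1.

Since both coordinate triples sum to 1, the midpoint's barycentrics are the componentwise average.
(-2/5+1/5)/2 = -1/10; similarly 3/5 and 1/2.

(-1/10, 3/5, 1/2)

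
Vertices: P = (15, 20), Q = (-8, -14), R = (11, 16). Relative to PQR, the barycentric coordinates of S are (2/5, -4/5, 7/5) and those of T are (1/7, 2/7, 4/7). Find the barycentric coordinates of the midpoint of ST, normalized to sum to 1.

Since both coordinate triples sum to 1, the midpoint's barycentrics are the componentwise average.
(2/5+1/7)/2 = 19/70; similarly -9/35 and 69/70.

(19/70, -9/35, 69/70)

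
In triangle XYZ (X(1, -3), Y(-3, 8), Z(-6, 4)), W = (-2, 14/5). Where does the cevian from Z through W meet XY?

(-1, 5/2)

Barycentric coordinates of W with respect to XYZ: (2/5, 2/5, 1/5).
On side XY the Z-coordinate is zero; dropping W's Z-weight 1/5 and renormalizing the remaining 2/5 : 2/5 gives weights 1/2, 1/2 on X, Y.
V = (1/2)·(1, -3) + (1/2)·(-3, 8) = (-1, 5/2).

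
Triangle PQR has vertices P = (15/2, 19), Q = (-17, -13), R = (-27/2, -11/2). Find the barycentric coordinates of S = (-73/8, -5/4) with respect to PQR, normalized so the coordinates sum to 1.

Signed area of the reference triangle: [PQR] = ½·((15/2)·(-13−(-11/2)) + (-17)·(-11/2−19) + (-27/2)·(19−(-13))) = ½·(-225/4 + 833/2 − 432) = -287/8.
[SQR] = ½·((-73/8)·(-13−(-11/2)) + (-17)·(-11/2−(-5/4)) + (-27/2)·(-5/4−(-13))) = ½·(1095/16 + 289/4 − 1269/8) = -287/32, so the P-coordinate is (-287/32)/(-287/8) = 1/4.
[PSR] = ½·((15/2)·(-5/4−(-11/2)) + (-73/8)·(-11/2−19) + (-27/2)·(19−(-5/4))) = ½·(255/8 + 3577/16 − 2187/8) = -287/32, so the Q-coordinate is 1/4.
[PQS] = ½·((15/2)·(-13−(-5/4)) + (-17)·(-5/4−19) + (-73/8)·(19−(-13))) = ½·(-705/8 + 1377/4 − 292) = -287/16, so the R-coordinate is 1/2.
Check: 1/4 + 1/4 + 1/2 = 1.

(1/4, 1/4, 1/2)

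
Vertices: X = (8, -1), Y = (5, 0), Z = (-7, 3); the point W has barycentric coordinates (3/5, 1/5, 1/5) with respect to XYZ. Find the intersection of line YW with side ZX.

Line YW meets ZX where the Y-coordinate vanishes; zeroing W's Y-weight and renormalizing leaves Z, X-weights 1/5 : 3/5 → (1/4, 3/4).
So V = (1/4)·Z + (3/4)·X = (17/4, 0).

(17/4, 0)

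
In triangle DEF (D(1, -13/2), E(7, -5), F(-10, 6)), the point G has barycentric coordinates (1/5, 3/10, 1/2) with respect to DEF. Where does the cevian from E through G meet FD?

(-48/7, 17/7)

Line EG meets FD where the E-coordinate vanishes; zeroing G's E-weight and renormalizing leaves F, D-weights 1/2 : 1/5 → (5/7, 2/7).
So H = (5/7)·F + (2/7)·D = (-48/7, 17/7).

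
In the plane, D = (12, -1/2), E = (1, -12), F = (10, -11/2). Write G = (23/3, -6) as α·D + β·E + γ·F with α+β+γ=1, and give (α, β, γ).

Signed area of the reference triangle: [DEF] = ½·(12·(-12−(-11/2)) + 1·(-11/2−(-1/2)) + 10·(-1/2−(-12))) = ½·(-78 − 5 + 115) = 16.
[GEF] = ½·((23/3)·(-12−(-11/2)) + 1·(-11/2−(-6)) + 10·(-6−(-12))) = ½·(-299/6 + 1/2 + 60) = 16/3, so the D-coordinate is (16/3)/16 = 1/3.
[DGF] = ½·(12·(-6−(-11/2)) + (23/3)·(-11/2−(-1/2)) + 10·(-1/2−(-6))) = ½·(-6 − 115/3 + 55) = 16/3, so the E-coordinate is 1/3.
[DEG] = ½·(12·(-12−(-6)) + 1·(-6−(-1/2)) + (23/3)·(-1/2−(-12))) = ½·(-72 − 11/2 + 529/6) = 16/3, so the F-coordinate is 1/3.

(1/3, 1/3, 1/3)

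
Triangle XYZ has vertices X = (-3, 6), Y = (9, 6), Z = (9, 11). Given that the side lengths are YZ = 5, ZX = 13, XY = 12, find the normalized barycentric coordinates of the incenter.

The incenter has barycentric coordinates proportional to the opposite side lengths: (5 : 13 : 12).
Normalizing by 5+13+12 = 30 gives (1/6, 13/30, 2/5).

(1/6, 13/30, 2/5)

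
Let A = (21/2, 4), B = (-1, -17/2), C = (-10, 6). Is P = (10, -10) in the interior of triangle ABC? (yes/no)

Barycentric coordinates of P: (584/1117, 1152/1117, -619/1117).
The three coordinates are positive, positive, negative; a point is interior exactly when all three are positive.

no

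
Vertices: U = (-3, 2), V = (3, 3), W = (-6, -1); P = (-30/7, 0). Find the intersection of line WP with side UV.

(0, 5/2)

Barycentric coordinates of P with respect to UVW: (1/7, 1/7, 5/7).
On side UV the W-coordinate is zero; dropping P's W-weight 5/7 and renormalizing the remaining 1/7 : 1/7 gives weights 1/2, 1/2 on U, V.
Q = (1/2)·(-3, 2) + (1/2)·(3, 3) = (0, 5/2).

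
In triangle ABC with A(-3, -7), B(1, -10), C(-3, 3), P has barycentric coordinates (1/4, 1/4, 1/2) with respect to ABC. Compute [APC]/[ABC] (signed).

1/4

The signed ratio [APC]/[ABC] equals the barycentric coordinate of P at vertex B, which is 1/4.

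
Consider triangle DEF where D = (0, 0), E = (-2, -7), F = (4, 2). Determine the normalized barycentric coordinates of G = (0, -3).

Signed area of the reference triangle: [DEF] = ½·(0·(-7−2) + (-2)·(2−0) + 4·(0−(-7))) = ½·(0 − 4 + 28) = 12.
[GEF] = ½·(0·(-7−2) + (-2)·(2−(-3)) + 4·(-3−(-7))) = ½·(0 − 10 + 16) = 3, so the D-coordinate is 3/12 = 1/4.
[DGF] = ½·(0·(-3−2) + 0·(2−0) + 4·(0−(-3))) = ½·(0 + 0 + 12) = 6, so the E-coordinate is 1/2.
[DEG] = ½·(0·(-7−(-3)) + (-2)·(-3−0) + 0·(0−(-7))) = ½·(0 + 6 + 0) = 3, so the F-coordinate is 1/4.
Check: 1/4 + 1/2 + 1/4 = 1.

(1/4, 1/2, 1/4)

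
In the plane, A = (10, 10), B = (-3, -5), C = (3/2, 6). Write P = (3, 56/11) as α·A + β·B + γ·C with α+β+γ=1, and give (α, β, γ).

Signed area of the reference triangle: [ABC] = ½·(10·(-5−6) + (-3)·(6−10) + (3/2)·(10−(-5))) = ½·(-110 + 12 + 45/2) = -151/4.
[PBC] = ½·(3·(-5−6) + (-3)·(6−(56/11)) + (3/2)·(56/11−(-5))) = ½·(-33 − 30/11 + 333/22) = -453/44, so the A-coordinate is (-453/44)/(-151/4) = 3/11.
[APC] = ½·(10·(56/11−6) + 3·(6−10) + (3/2)·(10−(56/11))) = ½·(-100/11 − 12 + 81/11) = -151/22, so the B-coordinate is 2/11.
[ABP] = ½·(10·(-5−(56/11)) + (-3)·(56/11−10) + 3·(10−(-5))) = ½·(-1110/11 + 162/11 + 45) = -453/22, so the C-coordinate is 6/11.
Check: 3/11 + 2/11 + 6/11 = 1.

(3/11, 2/11, 6/11)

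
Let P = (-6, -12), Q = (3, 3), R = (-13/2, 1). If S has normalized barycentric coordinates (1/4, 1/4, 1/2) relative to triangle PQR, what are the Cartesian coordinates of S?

S = (1/4)·P + (1/4)·Q + (1/2)·R.
x-coordinate: (1/4)·(-6) + (1/4)·3 + (1/2)·(-13/2) = -4.
y-coordinate: (1/4)·(-12) + (1/4)·3 + (1/2)·1 = -7/4.

(-4, -7/4)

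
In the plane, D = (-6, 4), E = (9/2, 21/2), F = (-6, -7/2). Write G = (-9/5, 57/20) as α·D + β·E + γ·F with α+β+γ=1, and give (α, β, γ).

(1/10, 2/5, 1/2)

Signed area of the reference triangle: [DEF] = ½·((-6)·(21/2−(-7/2)) + (9/2)·(-7/2−4) + (-6)·(4−(21/2))) = ½·(-84 − 135/4 + 39) = -315/8.
[GEF] = ½·((-9/5)·(21/2−(-7/2)) + (9/2)·(-7/2−(57/20)) + (-6)·(57/20−(21/2))) = ½·(-126/5 − 1143/40 + 459/10) = -63/16, so the D-coordinate is (-63/16)/(-315/8) = 1/10.
[DGF] = ½·((-6)·(57/20−(-7/2)) + (-9/5)·(-7/2−4) + (-6)·(4−(57/20))) = ½·(-381/10 + 27/2 − 69/10) = -63/4, so the E-coordinate is 2/5.
[DEG] = ½·((-6)·(21/2−(57/20)) + (9/2)·(57/20−4) + (-9/5)·(4−(21/2))) = ½·(-459/10 − 207/40 + 117/10) = -315/16, so the F-coordinate is 1/2.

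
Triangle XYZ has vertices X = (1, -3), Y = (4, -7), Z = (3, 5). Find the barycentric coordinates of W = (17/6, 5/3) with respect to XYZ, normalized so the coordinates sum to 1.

Signed area of the reference triangle: [XYZ] = ½·(1·(-7−5) + 4·(5−(-3)) + 3·(-3−(-7))) = ½·(-12 + 32 + 12) = 16.
[WYZ] = ½·((17/6)·(-7−5) + 4·(5−(5/3)) + 3·(5/3−(-7))) = ½·(-34 + 40/3 + 26) = 8/3, so the X-coordinate is (8/3)/16 = 1/6.
[XWZ] = ½·(1·(5/3−5) + (17/6)·(5−(-3)) + 3·(-3−(5/3))) = ½·(-10/3 + 68/3 − 14) = 8/3, so the Y-coordinate is 1/6.
[XYW] = ½·(1·(-7−(5/3)) + 4·(5/3−(-3)) + (17/6)·(-3−(-7))) = ½·(-26/3 + 56/3 + 34/3) = 32/3, so the Z-coordinate is 2/3.
Check: 1/6 + 1/6 + 2/3 = 1.

(1/6, 1/6, 2/3)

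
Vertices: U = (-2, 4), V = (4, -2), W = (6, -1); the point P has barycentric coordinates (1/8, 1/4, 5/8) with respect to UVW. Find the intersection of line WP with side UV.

Line WP meets UV where the W-coordinate vanishes; zeroing P's W-weight and renormalizing leaves U, V-weights 1/8 : 1/4 → (1/3, 2/3).
So Q = (1/3)·U + (2/3)·V = (2, 0).

(2, 0)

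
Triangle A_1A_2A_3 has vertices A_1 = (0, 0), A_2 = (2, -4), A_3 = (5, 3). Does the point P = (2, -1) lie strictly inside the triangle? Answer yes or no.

yes

Barycentric coordinates of P: (9/26, 11/26, 3/13).
The three coordinates are positive, positive, positive; a point is interior exactly when all three are positive.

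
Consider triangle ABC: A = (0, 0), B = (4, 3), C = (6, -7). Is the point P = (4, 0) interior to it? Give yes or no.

yes

Barycentric coordinates of P: (3/23, 14/23, 6/23).
The three coordinates are positive, positive, positive; a point is interior exactly when all three are positive.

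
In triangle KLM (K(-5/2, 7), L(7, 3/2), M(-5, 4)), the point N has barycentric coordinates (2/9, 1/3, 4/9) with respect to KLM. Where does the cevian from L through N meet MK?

Line LN meets MK where the L-coordinate vanishes; zeroing N's L-weight and renormalizing leaves M, K-weights 4/9 : 2/9 → (2/3, 1/3).
So J = (2/3)·M + (1/3)·K = (-25/6, 5).

(-25/6, 5)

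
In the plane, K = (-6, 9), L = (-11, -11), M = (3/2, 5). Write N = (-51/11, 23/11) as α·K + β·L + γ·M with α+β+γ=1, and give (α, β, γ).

(4/11, 3/11, 4/11)

Signed area of the reference triangle: [KLM] = ½·((-6)·(-11−5) + (-11)·(5−9) + (3/2)·(9−(-11))) = ½·(96 + 44 + 30) = 85.
[NLM] = ½·((-51/11)·(-11−5) + (-11)·(5−(23/11)) + (3/2)·(23/11−(-11))) = ½·(816/11 − 32 + 216/11) = 340/11, so the K-coordinate is (340/11)/85 = 4/11.
[KNM] = ½·((-6)·(23/11−5) + (-51/11)·(5−9) + (3/2)·(9−(23/11))) = ½·(192/11 + 204/11 + 114/11) = 255/11, so the L-coordinate is 3/11.
[KLN] = ½·((-6)·(-11−(23/11)) + (-11)·(23/11−9) + (-51/11)·(9−(-11))) = ½·(864/11 + 76 − 1020/11) = 340/11, so the M-coordinate is 4/11.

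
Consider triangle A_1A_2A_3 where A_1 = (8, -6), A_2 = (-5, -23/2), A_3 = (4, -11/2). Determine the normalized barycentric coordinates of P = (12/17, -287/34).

Signed area of the reference triangle: [A_1A_2A_3] = ½·(8·(-23/2−(-11/2)) + (-5)·(-11/2−(-6)) + 4·(-6−(-23/2))) = ½·(-48 − 5/2 + 22) = -57/4.
[PA_2A_3] = ½·((12/17)·(-23/2−(-11/2)) + (-5)·(-11/2−(-287/34)) + 4·(-287/34−(-23/2))) = ½·(-72/17 − 250/17 + 208/17) = -57/17, so the A_1-coordinate is (-57/17)/(-57/4) = 4/17.
[A_1PA_3] = ½·(8·(-287/34−(-11/2)) + (12/17)·(-11/2−(-6)) + 4·(-6−(-287/34))) = ½·(-400/17 + 6/17 + 166/17) = -114/17, so the A_2-coordinate is 8/17.
[A_1A_2P] = ½·(8·(-23/2−(-287/34)) + (-5)·(-287/34−(-6)) + (12/17)·(-6−(-23/2))) = ½·(-416/17 + 415/34 + 66/17) = -285/68, so the A_3-coordinate is 5/17.
Check: 4/17 + 8/17 + 5/17 = 1.

(4/17, 8/17, 5/17)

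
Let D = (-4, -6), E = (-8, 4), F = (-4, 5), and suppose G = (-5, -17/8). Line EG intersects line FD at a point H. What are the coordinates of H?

(-4, -25/6)

Barycentric coordinates of G with respect to DEF: (5/8, 1/4, 1/8).
On side FD the E-coordinate is zero; dropping G's E-weight 1/4 and renormalizing the remaining 1/8 : 5/8 gives weights 1/6, 5/6 on F, D.
H = (1/6)·(-4, 5) + (5/6)·(-4, -6) = (-4, -25/6).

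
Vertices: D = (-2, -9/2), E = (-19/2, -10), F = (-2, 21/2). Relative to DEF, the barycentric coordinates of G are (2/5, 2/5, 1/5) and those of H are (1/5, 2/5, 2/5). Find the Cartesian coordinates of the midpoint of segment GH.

Barycentric coordinates of the midpoint are the average: (3/10, 2/5, 3/10).
Converting: (3/10)·D + (2/5)·E + (3/10)·F = (-5, -11/5).

(-5, -11/5)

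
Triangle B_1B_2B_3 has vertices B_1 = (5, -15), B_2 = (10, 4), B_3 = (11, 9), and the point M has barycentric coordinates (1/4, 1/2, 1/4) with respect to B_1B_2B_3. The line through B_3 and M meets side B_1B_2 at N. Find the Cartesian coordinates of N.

Line B_3M meets B_1B_2 where the B_3-coordinate vanishes; zeroing M's B_3-weight and renormalizing leaves B_1, B_2-weights 1/4 : 1/2 → (1/3, 2/3).
So N = (1/3)·B_1 + (2/3)·B_2 = (25/3, -7/3).

(25/3, -7/3)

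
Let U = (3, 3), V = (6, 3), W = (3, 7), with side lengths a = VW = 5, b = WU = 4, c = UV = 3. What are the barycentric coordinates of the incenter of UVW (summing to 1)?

The incenter has barycentric coordinates proportional to the opposite side lengths: (5 : 4 : 3).
Normalizing by 5+4+3 = 12 gives (5/12, 1/3, 1/4).

(5/12, 1/3, 1/4)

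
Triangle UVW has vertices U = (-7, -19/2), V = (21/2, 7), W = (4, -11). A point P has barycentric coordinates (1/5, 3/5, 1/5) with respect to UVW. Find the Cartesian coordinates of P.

P = (1/5)·U + (3/5)·V + (1/5)·W.
x-coordinate: (1/5)·(-7) + (3/5)·(21/2) + (1/5)·4 = 57/10.
y-coordinate: (1/5)·(-19/2) + (3/5)·7 + (1/5)·(-11) = 1/10.

(57/10, 1/10)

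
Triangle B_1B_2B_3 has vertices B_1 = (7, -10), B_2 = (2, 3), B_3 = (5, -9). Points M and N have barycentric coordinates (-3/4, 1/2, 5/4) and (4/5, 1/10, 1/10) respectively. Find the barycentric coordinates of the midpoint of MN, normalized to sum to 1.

(1/40, 3/10, 27/40)

Since both coordinate triples sum to 1, the midpoint's barycentrics are the componentwise average.
(-3/4+4/5)/2 = 1/40; similarly 3/10 and 27/40.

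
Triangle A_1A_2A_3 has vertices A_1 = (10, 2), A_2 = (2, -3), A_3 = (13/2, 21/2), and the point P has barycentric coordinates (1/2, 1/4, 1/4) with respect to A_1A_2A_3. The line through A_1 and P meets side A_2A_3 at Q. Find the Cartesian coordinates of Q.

(17/4, 15/4)

Line A_1P meets A_2A_3 where the A_1-coordinate vanishes; zeroing P's A_1-weight and renormalizing leaves A_2, A_3-weights 1/4 : 1/4 → (1/2, 1/2).
So Q = (1/2)·A_2 + (1/2)·A_3 = (17/4, 15/4).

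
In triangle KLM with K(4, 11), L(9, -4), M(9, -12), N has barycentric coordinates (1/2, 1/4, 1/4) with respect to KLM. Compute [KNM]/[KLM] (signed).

The signed ratio [KNM]/[KLM] equals the barycentric coordinate of N at vertex L, which is 1/4.

1/4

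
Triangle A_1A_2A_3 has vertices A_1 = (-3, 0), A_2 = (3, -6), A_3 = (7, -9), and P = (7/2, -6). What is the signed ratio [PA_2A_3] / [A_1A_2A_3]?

1/4

[A_1A_2A_3] = ½·((-3)·(-6−(-9)) + 3·(-9−0) + 7·(0−(-6))) = ½·(-9 − 27 + 42) = 3.
[PA_2A_3] = ½·((7/2)·(-6−(-9)) + 3·(-9−(-6)) + 7·(-6−(-6))) = ½·(21/2 − 9 + 0) = 3/4, so the ratio is (3/4)/3 = 1/4.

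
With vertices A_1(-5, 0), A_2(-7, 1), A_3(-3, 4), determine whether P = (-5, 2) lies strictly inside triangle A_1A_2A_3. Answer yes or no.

Barycentric coordinates of P: (1/5, 2/5, 2/5).
The three coordinates are positive, positive, positive; a point is interior exactly when all three are positive.

yes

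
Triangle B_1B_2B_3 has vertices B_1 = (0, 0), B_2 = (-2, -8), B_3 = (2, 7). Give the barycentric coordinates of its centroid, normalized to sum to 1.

(1/3, 1/3, 1/3)

The centroid is the average of the vertices, so each weight is 1/3.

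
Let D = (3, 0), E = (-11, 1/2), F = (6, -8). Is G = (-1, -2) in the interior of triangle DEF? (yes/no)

yes

Barycentric coordinates of G: (5/13, 76/221, 60/221).
The three coordinates are positive, positive, positive; a point is interior exactly when all three are positive.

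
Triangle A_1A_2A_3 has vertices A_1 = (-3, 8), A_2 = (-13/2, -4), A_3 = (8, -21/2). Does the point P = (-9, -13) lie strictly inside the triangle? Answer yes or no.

Barycentric coordinates of P: (-587/787, 1368/787, 6/787).
The three coordinates are negative, positive, positive; a point is interior exactly when all three are positive.

no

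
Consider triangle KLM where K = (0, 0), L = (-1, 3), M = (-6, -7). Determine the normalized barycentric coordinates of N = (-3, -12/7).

Signed area of the reference triangle: [KLM] = ½·(0·(3−(-7)) + (-1)·(-7−0) + (-6)·(0−3)) = ½·(0 + 7 + 18) = 25/2.
[NLM] = ½·((-3)·(3−(-7)) + (-1)·(-7−(-12/7)) + (-6)·(-12/7−3)) = ½·(-30 + 37/7 + 198/7) = 25/14, so the K-coordinate is (25/14)/(25/2) = 1/7.
[KNM] = ½·(0·(-12/7−(-7)) + (-3)·(-7−0) + (-6)·(0−(-12/7))) = ½·(0 + 21 − 72/7) = 75/14, so the L-coordinate is 3/7.
[KLN] = ½·(0·(3−(-12/7)) + (-1)·(-12/7−0) + (-3)·(0−3)) = ½·(0 + 12/7 + 9) = 75/14, so the M-coordinate is 3/7.

(1/7, 3/7, 3/7)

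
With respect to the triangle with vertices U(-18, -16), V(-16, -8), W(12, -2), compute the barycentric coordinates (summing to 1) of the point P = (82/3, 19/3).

Signed area of the reference triangle: [UVW] = ½·((-18)·(-8−(-2)) + (-16)·(-2−(-16)) + 12·(-16−(-8))) = ½·(108 − 224 − 96) = -106.
[PVW] = ½·((82/3)·(-8−(-2)) + (-16)·(-2−(19/3)) + 12·(19/3−(-8))) = ½·(-164 + 400/3 + 172) = 212/3, so the U-coordinate is (212/3)/(-106) = -2/3.
[UPW] = ½·((-18)·(19/3−(-2)) + (82/3)·(-2−(-16)) + 12·(-16−(19/3))) = ½·(-150 + 1148/3 − 268) = -53/3, so the V-coordinate is 1/6.
[UVP] = ½·((-18)·(-8−(19/3)) + (-16)·(19/3−(-16)) + (82/3)·(-16−(-8))) = ½·(258 − 1072/3 − 656/3) = -159, so the W-coordinate is 3/2.

(-2/3, 1/6, 3/2)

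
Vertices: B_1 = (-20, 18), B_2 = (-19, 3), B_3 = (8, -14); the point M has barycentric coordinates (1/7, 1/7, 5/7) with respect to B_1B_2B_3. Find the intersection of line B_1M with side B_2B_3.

Line B_1M meets B_2B_3 where the B_1-coordinate vanishes; zeroing M's B_1-weight and renormalizing leaves B_2, B_3-weights 1/7 : 5/7 → (1/6, 5/6).
So N = (1/6)·B_2 + (5/6)·B_3 = (7/2, -67/6).

(7/2, -67/6)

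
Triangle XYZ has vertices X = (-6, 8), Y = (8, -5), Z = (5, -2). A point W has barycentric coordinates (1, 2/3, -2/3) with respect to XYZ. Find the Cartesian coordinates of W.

(-4, 6)

W = 1·X + (2/3)·Y + (-2/3)·Z.
x-coordinate: 1·(-6) + (2/3)·8 + (-2/3)·5 = -4.
y-coordinate: 1·8 + (2/3)·(-5) + (-2/3)·(-2) = 6.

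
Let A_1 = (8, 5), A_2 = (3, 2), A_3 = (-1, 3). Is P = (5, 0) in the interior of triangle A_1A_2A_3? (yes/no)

Barycentric coordinates of P: (-6/17, 39/17, -16/17).
The three coordinates are negative, positive, negative; a point is interior exactly when all three are positive.

no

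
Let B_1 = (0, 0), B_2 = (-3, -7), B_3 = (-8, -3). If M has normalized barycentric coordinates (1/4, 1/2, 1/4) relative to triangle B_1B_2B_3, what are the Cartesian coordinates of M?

M = (1/4)·B_1 + (1/2)·B_2 + (1/4)·B_3.
x-coordinate: (1/4)·0 + (1/2)·(-3) + (1/4)·(-8) = -7/2.
y-coordinate: (1/4)·0 + (1/2)·(-7) + (1/4)·(-3) = -17/4.

(-7/2, -17/4)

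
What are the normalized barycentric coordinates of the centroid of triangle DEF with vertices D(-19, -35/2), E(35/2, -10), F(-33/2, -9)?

The centroid is the average of the vertices, so each weight is 1/3.

(1/3, 1/3, 1/3)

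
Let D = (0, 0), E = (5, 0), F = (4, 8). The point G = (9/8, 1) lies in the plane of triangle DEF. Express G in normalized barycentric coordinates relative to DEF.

Signed area of the reference triangle: [DEF] = ½·(0·(0−8) + 5·(8−0) + 4·(0−0)) = ½·(0 + 40 + 0) = 20.
[GEF] = ½·((9/8)·(0−8) + 5·(8−1) + 4·(1−0)) = ½·(-9 + 35 + 4) = 15, so the D-coordinate is 15/20 = 3/4.
[DGF] = ½·(0·(1−8) + (9/8)·(8−0) + 4·(0−1)) = ½·(0 + 9 − 4) = 5/2, so the E-coordinate is 1/8.
[DEG] = ½·(0·(0−1) + 5·(1−0) + (9/8)·(0−0)) = ½·(0 + 5 + 0) = 5/2, so the F-coordinate is 1/8.
Check: 3/4 + 1/8 + 1/8 = 1.

(3/4, 1/8, 1/8)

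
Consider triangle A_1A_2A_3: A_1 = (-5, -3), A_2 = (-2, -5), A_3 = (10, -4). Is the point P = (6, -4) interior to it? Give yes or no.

yes

Barycentric coordinates of P: (4/27, 4/27, 19/27).
The three coordinates are positive, positive, positive; a point is interior exactly when all three are positive.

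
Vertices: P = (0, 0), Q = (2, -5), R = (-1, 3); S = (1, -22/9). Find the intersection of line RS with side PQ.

(5/4, -25/8)

Barycentric coordinates of S with respect to PQR: (1/3, 5/9, 1/9).
On side PQ the R-coordinate is zero; dropping S's R-weight 1/9 and renormalizing the remaining 1/3 : 5/9 gives weights 3/8, 5/8 on P, Q.
T = (3/8)·(0, 0) + (5/8)·(2, -5) = (5/4, -25/8).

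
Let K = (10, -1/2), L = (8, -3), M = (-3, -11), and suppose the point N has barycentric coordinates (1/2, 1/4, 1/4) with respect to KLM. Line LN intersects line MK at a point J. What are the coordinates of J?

(17/3, -4)

Line LN meets MK where the L-coordinate vanishes; zeroing N's L-weight and renormalizing leaves M, K-weights 1/4 : 1/2 → (1/3, 2/3).
So J = (1/3)·M + (2/3)·K = (17/3, -4).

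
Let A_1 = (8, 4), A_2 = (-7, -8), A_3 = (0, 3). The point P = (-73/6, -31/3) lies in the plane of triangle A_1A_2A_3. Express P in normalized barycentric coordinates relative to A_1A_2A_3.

(-1/2, 7/6, 1/3)

Signed area of the reference triangle: [A_1A_2A_3] = ½·(8·(-8−3) + (-7)·(3−4) + 0·(4−(-8))) = ½·(-88 + 7 + 0) = -81/2.
[PA_2A_3] = ½·((-73/6)·(-8−3) + (-7)·(3−(-31/3)) + 0·(-31/3−(-8))) = ½·(803/6 − 280/3 + 0) = 81/4, so the A_1-coordinate is (81/4)/(-81/2) = -1/2.
[A_1PA_3] = ½·(8·(-31/3−3) + (-73/6)·(3−4) + 0·(4−(-31/3))) = ½·(-320/3 + 73/6 + 0) = -189/4, so the A_2-coordinate is 7/6.
[A_1A_2P] = ½·(8·(-8−(-31/3)) + (-7)·(-31/3−4) + (-73/6)·(4−(-8))) = ½·(56/3 + 301/3 − 146) = -27/2, so the A_3-coordinate is 1/3.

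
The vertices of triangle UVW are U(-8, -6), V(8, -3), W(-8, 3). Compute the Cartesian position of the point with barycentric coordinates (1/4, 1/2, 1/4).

P = (1/4)·U + (1/2)·V + (1/4)·W.
x-coordinate: (1/4)·(-8) + (1/2)·8 + (1/4)·(-8) = 0.
y-coordinate: (1/4)·(-6) + (1/2)·(-3) + (1/4)·3 = -9/4.

(0, -9/4)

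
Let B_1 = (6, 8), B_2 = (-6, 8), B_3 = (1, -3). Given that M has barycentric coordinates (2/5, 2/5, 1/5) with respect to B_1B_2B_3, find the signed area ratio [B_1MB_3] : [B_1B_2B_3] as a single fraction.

2/5

The signed ratio [B_1MB_3]/[B_1B_2B_3] equals the barycentric coordinate of M at vertex B_2, which is 2/5.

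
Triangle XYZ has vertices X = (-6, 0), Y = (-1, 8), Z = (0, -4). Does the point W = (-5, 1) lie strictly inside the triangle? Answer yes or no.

yes

Barycentric coordinates of W: (55/68, 5/34, 3/68).
The three coordinates are positive, positive, positive; a point is interior exactly when all three are positive.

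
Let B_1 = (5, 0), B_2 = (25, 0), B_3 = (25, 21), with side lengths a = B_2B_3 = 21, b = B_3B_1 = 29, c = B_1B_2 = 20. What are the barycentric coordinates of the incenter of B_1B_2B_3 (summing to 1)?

(3/10, 29/70, 2/7)

The incenter has barycentric coordinates proportional to the opposite side lengths: (21 : 29 : 20).
Normalizing by 21+29+20 = 70 gives (3/10, 29/70, 2/7).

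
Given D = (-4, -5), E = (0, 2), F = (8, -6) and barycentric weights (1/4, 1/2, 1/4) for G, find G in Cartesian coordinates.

(1, -7/4)

G = (1/4)·D + (1/2)·E + (1/4)·F.
x-coordinate: (1/4)·(-4) + (1/2)·0 + (1/4)·8 = 1.
y-coordinate: (1/4)·(-5) + (1/2)·2 + (1/4)·(-6) = -7/4.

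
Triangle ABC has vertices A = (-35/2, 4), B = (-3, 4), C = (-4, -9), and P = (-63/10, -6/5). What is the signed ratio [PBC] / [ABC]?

[ABC] = ½·((-35/2)·(4−(-9)) + (-3)·(-9−4) + (-4)·(4−4)) = ½·(-455/2 + 39 + 0) = -377/4.
[PBC] = ½·((-63/10)·(4−(-9)) + (-3)·(-9−(-6/5)) + (-4)·(-6/5−4)) = ½·(-819/10 + 117/5 + 104/5) = -377/20, so the ratio is (-377/20)/(-377/4) = 1/5.

1/5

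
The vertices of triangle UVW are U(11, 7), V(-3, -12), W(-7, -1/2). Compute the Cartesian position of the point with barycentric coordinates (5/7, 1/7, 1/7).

(45/7, 45/14)

P = (5/7)·U + (1/7)·V + (1/7)·W.
x-coordinate: (5/7)·11 + (1/7)·(-3) + (1/7)·(-7) = 45/7.
y-coordinate: (5/7)·7 + (1/7)·(-12) + (1/7)·(-1/2) = 45/14.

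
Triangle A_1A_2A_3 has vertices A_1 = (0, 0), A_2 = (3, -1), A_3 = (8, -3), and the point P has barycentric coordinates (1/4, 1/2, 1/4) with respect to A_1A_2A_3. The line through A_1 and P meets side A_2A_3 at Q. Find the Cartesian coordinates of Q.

(14/3, -5/3)

Line A_1P meets A_2A_3 where the A_1-coordinate vanishes; zeroing P's A_1-weight and renormalizing leaves A_2, A_3-weights 1/2 : 1/4 → (2/3, 1/3).
So Q = (2/3)·A_2 + (1/3)·A_3 = (14/3, -5/3).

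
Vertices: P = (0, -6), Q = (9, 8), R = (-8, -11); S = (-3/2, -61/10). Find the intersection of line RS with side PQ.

(9/7, -4)

Barycentric coordinates of S with respect to PQR: (3/5, 1/10, 3/10).
On side PQ the R-coordinate is zero; dropping S's R-weight 3/10 and renormalizing the remaining 3/5 : 1/10 gives weights 6/7, 1/7 on P, Q.
T = (6/7)·(0, -6) + (1/7)·(9, 8) = (9/7, -4).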